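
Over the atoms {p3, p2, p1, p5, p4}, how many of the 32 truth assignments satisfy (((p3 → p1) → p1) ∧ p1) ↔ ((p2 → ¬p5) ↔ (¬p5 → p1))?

Initial set: {T ((((p3 → p1) → p1) ∧ p1) ↔ ((p2 → ¬p5) ↔ (¬p5 → p1)))}.
T ((((p3 → p1) → p1) ∧ p1) ↔ ((p2 → ¬p5) ↔ (¬p5 → p1))): β-rule — branch into T (((p3 → p1) → p1) ∧ p1), T ((p2 → ¬p5) ↔ (¬p5 → p1))  //  F (((p3 → p1) → p1) ∧ p1), F ((p2 → ¬p5) ↔ (¬p5 → p1)).
  branch 1 (add T (((p3 → p1) → p1) ∧ p1), T ((p2 → ¬p5) ↔ (¬p5 → p1))):
    T (((p3 → p1) → p1) ∧ p1): α-rule — add T ((p3 → p1) → p1), T p1.
    T ((p2 → ¬p5) ↔ (¬p5 → p1)): β-rule — branch into T (p2 → ¬p5), T (¬p5 → p1)  //  F (p2 → ¬p5), F (¬p5 → p1).
      branch 1.1 (add T (p2 → ¬p5), T (¬p5 → p1)):
        T ((p3 → p1) → p1): β-rule — branch into F (p3 → p1)  //  T p1.
          branch 1.1.1 (add F (p3 → p1)):
            F (p3 → p1): α-rule — add T p3, F p1.
            × closes — contains both p1 and ¬p1.
          branch 1.1.2 (add T p1):
            T (p2 → ¬p5): β-rule — branch into F p2  //  T ¬p5.
              branch 1.1.2.1 (add F p2):
                T (¬p5 → p1): β-rule — branch into F ¬p5  //  T p1.
                  branch 1.1.2.1.1 (add F ¬p5):
                    ○ open, literals {p1=1, p2=0, p5=1}.
                  branch 1.1.2.1.2 (add T p1):
                    ○ open, literals {p1=1, p2=0}.
              branch 1.1.2.2 (add T ¬p5):
                T (¬p5 → p1): β-rule — branch into F ¬p5  //  T p1.
                  branch 1.1.2.2.1 (add F ¬p5):
                    × closes — contains both p5 and ¬p5.
                  branch 1.1.2.2.2 (add T p1):
                    ○ open, literals {p1=1, p5=0}.
      branch 1.2 (add F (p2 → ¬p5), F (¬p5 → p1)):
        F (p2 → ¬p5): α-rule — add T p2, F ¬p5.
        F (¬p5 → p1): α-rule — add T ¬p5, F p1.
        × closes — contains both p5 and ¬p5.
  branch 2 (add F (((p3 → p1) → p1) ∧ p1), F ((p2 → ¬p5) ↔ (¬p5 → p1))):
    F (((p3 → p1) → p1) ∧ p1): β-rule — branch into F ((p3 → p1) → p1)  //  F p1.
      branch 2.1 (add F ((p3 → p1) → p1)):
        F ((p3 → p1) → p1): α-rule — add T (p3 → p1), F p1.
        F ((p2 → ¬p5) ↔ (¬p5 → p1)): β-rule — branch into T (p2 → ¬p5), F (¬p5 → p1)  //  F (p2 → ¬p5), T (¬p5 → p1).
          branch 2.1.1 (add T (p2 → ¬p5), F (¬p5 → p1)):
            F (¬p5 → p1): α-rule — add T ¬p5, F p1.
            T (p3 → p1): β-rule — branch into F p3  //  T p1.
              branch 2.1.1.1 (add F p3):
                T (p2 → ¬p5): β-rule — branch into F p2  //  T ¬p5.
                  branch 2.1.1.1.1 (add F p2):
                    ○ open, literals {p1=0, p2=0, p3=0, p5=0}.
                  branch 2.1.1.1.2 (add T ¬p5):
                    ○ open, literals {p1=0, p3=0, p5=0}.
              branch 2.1.1.2 (add T p1):
                × closes — contains both p1 and ¬p1.
          branch 2.1.2 (add F (p2 → ¬p5), T (¬p5 → p1)):
            F (p2 → ¬p5): α-rule — add T p2, F ¬p5.
            T (p3 → p1): β-rule — branch into F p3  //  T p1.
              branch 2.1.2.1 (add F p3):
                T (¬p5 → p1): β-rule — branch into F ¬p5  //  T p1.
                  branch 2.1.2.1.1 (add F ¬p5):
                    ○ open, literals {p1=0, p2=1, p3=0, p5=1}.
                  branch 2.1.2.1.2 (add T p1):
                    × closes — contains both p1 and ¬p1.
              branch 2.1.2.2 (add T p1):
                × closes — contains both p1 and ¬p1.
      branch 2.2 (add F p1):
        F ((p2 → ¬p5) ↔ (¬p5 → p1)): β-rule — branch into T (p2 → ¬p5), F (¬p5 → p1)  //  F (p2 → ¬p5), T (¬p5 → p1).
          branch 2.2.1 (add T (p2 → ¬p5), F (¬p5 → p1)):
            F (¬p5 → p1): α-rule — add T ¬p5, F p1.
            T (p2 → ¬p5): β-rule — branch into F p2  //  T ¬p5.
              branch 2.2.1.1 (add F p2):
                ○ open, literals {p1=0, p2=0, p5=0}.
              branch 2.2.1.2 (add T ¬p5):
                ○ open, literals {p1=0, p5=0}.
          branch 2.2.2 (add F (p2 → ¬p5), T (¬p5 → p1)):
            F (p2 → ¬p5): α-rule — add T p2, F ¬p5.
            T (¬p5 → p1): β-rule — branch into F ¬p5  //  T p1.
              branch 2.2.2.1 (add F ¬p5):
                ○ open, literals {p1=0, p2=1, p5=1}.
              branch 2.2.2.2 (add T p1):
                × closes — contains both p1 and ¬p1.
7 branches closed, 9 open.
Each open branch fixes some atoms; the unmentioned ones are free. Counting distinct full assignments: branch {p1=1, p2=0, p5=1} (p3, p4) contributes 4 new; branch {p1=1, p2=0} (p3, p5, p4) contributes 4 new; branch {p1=1, p5=0} (p3, p2, p4) contributes 4 new; branch {p1=0, p2=0, p3=0, p5=0} (p4) contributes 2 new; branch {p1=0, p3=0, p5=0} (p2, p4) contributes 2 new; branch {p1=0, p2=1, p3=0, p5=1} (p4) contributes 2 new; branch {p1=0, p2=0, p5=0} (p3, p4) contributes 2 new; branch {p1=0, p5=0} (p3, p2, p4) contributes 2 new; branch {p1=0, p2=1, p5=1} (p3, p4) contributes 2 new. Total: 24.

24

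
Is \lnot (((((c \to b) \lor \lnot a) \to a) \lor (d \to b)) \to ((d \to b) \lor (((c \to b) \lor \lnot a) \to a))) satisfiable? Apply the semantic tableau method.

Initial set: {\lnot (((((c \to b) \lor \lnot a) \to a) \lor (d \to b)) \to ((d \to b) \lor (((c \to b) \lor \lnot a) \to a)))}.
\lnot (((((c \to b) \lor \lnot a) \to a) \lor (d \to b)) \to ((d \to b) \lor (((c \to b) \lor \lnot a) \to a))): α-rule — add ((((c \to b) \lor \lnot a) \to a) \lor (d \to b)), \lnot ((d \to b) \lor (((c \to b) \lor \lnot a) \to a)).
\lnot ((d \to b) \lor (((c \to b) \lor \lnot a) \to a)): α-rule — add \lnot (d \to b), \lnot (((c \to b) \lor \lnot a) \to a).
\lnot (d \to b): α-rule — add d, \lnot b.
\lnot (((c \to b) \lor \lnot a) \to a): α-rule — add ((c \to b) \lor \lnot a), \lnot a.
((((c \to b) \lor \lnot a) \to a) \lor (d \to b)): β-rule — branch into (((c \to b) \lor \lnot a) \to a)  //  (d \to b).
  branch 1 (add (((c \to b) \lor \lnot a) \to a)):
    ((c \to b) \lor \lnot a): β-rule — branch into (c \to b)  //  \lnot a.
      branch 1.1 (add (c \to b)):
        (((c \to b) \lor \lnot a) \to a): β-rule — branch into \lnot ((c \to b) \lor \lnot a)  //  a.
          branch 1.1.1 (add \lnot ((c \to b) \lor \lnot a)):
            \lnot ((c \to b) \lor \lnot a): α-rule — add \lnot (c \to b), \lnot \lnot a.
            × closes — contains both a and \lnot a.
          branch 1.1.2 (add a):
            × closes — contains both a and \lnot a.
      branch 1.2 (add \lnot a):
        (((c \to b) \lor \lnot a) \to a): β-rule — branch into \lnot ((c \to b) \lor \lnot a)  //  a.
          branch 1.2.1 (add \lnot ((c \to b) \lor \lnot a)):
            \lnot ((c \to b) \lor \lnot a): α-rule — add \lnot (c \to b), \lnot \lnot a.
            × closes — contains both a and \lnot a.
          branch 1.2.2 (add a):
            × closes — contains both a and \lnot a.
  branch 2 (add (d \to b)):
    ((c \to b) \lor \lnot a): β-rule — branch into (c \to b)  //  \lnot a.
      branch 2.1 (add (c \to b)):
        (d \to b): β-rule — branch into \lnot d  //  b.
          branch 2.1.1 (add \lnot d):
            × closes — contains both d and \lnot d.
          branch 2.1.2 (add b):
            × closes — contains both b and \lnot b.
      branch 2.2 (add \lnot a):
        (d \to b): β-rule — branch into \lnot d  //  b.
          branch 2.2.1 (add \lnot d):
            × closes — contains both d and \lnot d.
          branch 2.2.2 (add b):
            × closes — contains both b and \lnot b.
All 8 branches close.
Every branch closed; the formula is unsatisfiable.

Unsatisfiable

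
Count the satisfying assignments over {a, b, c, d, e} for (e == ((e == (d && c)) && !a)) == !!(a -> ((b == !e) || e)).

8

Initial set: {((e == ((e == (d && c)) && !a)) == !!(a -> ((b == !e) || e)))}.
((e == ((e == (d && c)) && !a)) == !!(a -> ((b == !e) || e))): β-rule — branch into (e == ((e == (d && c)) && !a)), !!(a -> ((b == !e) || e))  //  !(e == ((e == (d && c)) && !a)), !!!(a -> ((b == !e) || e)).
  branch 1 (add (e == ((e == (d && c)) && !a)), !!(a -> ((b == !e) || e))):
    !!(a -> ((b == !e) || e)): drop double negation, giving (a -> ((b == !e) || e)).
    (e == ((e == (d && c)) && !a)): β-rule — branch into e, ((e == (d && c)) && !a)  //  !e, !((e == (d && c)) && !a).
      branch 1.1 (add e, ((e == (d && c)) && !a)):
        ((e == (d && c)) && !a): α-rule — add (e == (d && c)), !a.
        (a -> ((b == !e) || e)): β-rule — branch into !a  //  ((b == !e) || e).
          branch 1.1.1 (add !a):
            (e == (d && c)): β-rule — branch into e, (d && c)  //  !e, !(d && c).
              branch 1.1.1.1 (add e, (d && c)):
                (d && c): α-rule — add d, c.
                ○ open, literals {a=false, c=true, d=true, e=true}.
              branch 1.1.1.2 (add !e, !(d && c)):
                × closes — contains both e and !e.
          branch 1.1.2 (add ((b == !e) || e)):
            (e == (d && c)): β-rule — branch into e, (d && c)  //  !e, !(d && c).
              branch 1.1.2.1 (add e, (d && c)):
                (d && c): α-rule — add d, c.
                ((b == !e) || e): β-rule — branch into (b == !e)  //  e.
                  branch 1.1.2.1.1 (add (b == !e)):
                    (b == !e): β-rule — branch into b, !e  //  !b, !!e.
                      branch 1.1.2.1.1.1 (add b, !e):
                        × closes — contains both e and !e.
                      branch 1.1.2.1.1.2 (add !b, !!e):
                        ○ open, literals {a=false, b=false, c=true, d=true, e=true}.
                  branch 1.1.2.1.2 (add e):
                    ○ open, literals {a=false, c=true, d=true, e=true}.
              branch 1.1.2.2 (add !e, !(d && c)):
                × closes — contains both e and !e.
      branch 1.2 (add !e, !((e == (d && c)) && !a)):
        (a -> ((b == !e) || e)): β-rule — branch into !a  //  ((b == !e) || e).
          branch 1.2.1 (add !a):
            !((e == (d && c)) && !a): β-rule — branch into !(e == (d && c))  //  !!a.
              branch 1.2.1.1 (add !(e == (d && c))):
                !(e == (d && c)): β-rule — branch into e, !(d && c)  //  !e, (d && c).
                  branch 1.2.1.1.1 (add e, !(d && c)):
                    × closes — contains both e and !e.
                  branch 1.2.1.1.2 (add !e, (d && c)):
                    (d && c): α-rule — add d, c.
                    ○ open, literals {a=false, c=true, d=true, e=false}.
              branch 1.2.1.2 (add !!a):
                × closes — contains both a and !a.
          branch 1.2.2 (add ((b == !e) || e)):
            !((e == (d && c)) && !a): β-rule — branch into !(e == (d && c))  //  !!a.
              branch 1.2.2.1 (add !(e == (d && c))):
                ((b == !e) || e): β-rule — branch into (b == !e)  //  e.
                  branch 1.2.2.1.1 (add (b == !e)):
                    !(e == (d && c)): β-rule — branch into e, !(d && c)  //  !e, (d && c).
                      branch 1.2.2.1.1.1 (add e, !(d && c)):
                        × closes — contains both e and !e.
                      branch 1.2.2.1.1.2 (add !e, (d && c)):
                        (d && c): α-rule — add d, c.
                        (b == !e): β-rule — branch into b, !e  //  !b, !!e.
                          branch 1.2.2.1.1.2.1 (add b, !e):
                            ○ open, literals {b=true, c=true, d=true, e=false}.
                          branch 1.2.2.1.1.2.2 (add !b, !!e):
                            × closes — contains both e and !e.
                  branch 1.2.2.1.2 (add e):
                    × closes — contains both e and !e.
              branch 1.2.2.2 (add !!a):
                ((b == !e) || e): β-rule — branch into (b == !e)  //  e.
                  branch 1.2.2.2.1 (add (b == !e)):
                    (b == !e): β-rule — branch into b, !e  //  !b, !!e.
                      branch 1.2.2.2.1.1 (add b, !e):
                        ○ open, literals {a=true, b=true, e=false}.
                      branch 1.2.2.2.1.2 (add !b, !!e):
                        × closes — contains both e and !e.
                  branch 1.2.2.2.2 (add e):
                    × closes — contains both e and !e.
  branch 2 (add !(e == ((e == (d && c)) && !a)), !!!(a -> ((b == !e) || e))):
    !!!(a -> ((b == !e) || e)): drop double negation, giving !(a -> ((b == !e) || e)).
    !(a -> ((b == !e) || e)): α-rule — add a, !((b == !e) || e).
    !((b == !e) || e): α-rule — add !(b == !e), !e.
    !(e == ((e == (d && c)) && !a)): β-rule — branch into e, !((e == (d && c)) && !a)  //  !e, ((e == (d && c)) && !a).
      branch 2.1 (add e, !((e == (d && c)) && !a)):
        × closes — contains both e and !e.
      branch 2.2 (add !e, ((e == (d && c)) && !a)):
        ((e == (d && c)) && !a): α-rule — add (e == (d && c)), !a.
        × closes — contains both a and !a.
12 branches closed, 6 open.
Each open branch fixes some atoms; the unmentioned ones are free. Counting distinct full assignments: branch {a=false, c=true, d=true, e=true} (b) contributes 2 new; branch {a=false, b=false, c=true, d=true, e=true} (none free) contributes 0 new; branch {a=false, c=true, d=true, e=true} (b) contributes 0 new; branch {a=false, c=true, d=true, e=false} (b) contributes 2 new; branch {b=true, c=true, d=true, e=false} (a) contributes 1 new; branch {a=true, b=true, e=false} (c, d) contributes 3 new. Total: 8.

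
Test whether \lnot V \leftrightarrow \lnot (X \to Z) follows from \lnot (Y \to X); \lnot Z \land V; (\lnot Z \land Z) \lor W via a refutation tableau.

Initial set: {\lnot (Y \to X); (\lnot Z \land V); ((\lnot Z \land Z) \lor W); \lnot (\lnot V \leftrightarrow \lnot (X \to Z))}.
\lnot (Y \to X): α-rule — add Y, \lnot X.
(\lnot Z \land V): α-rule — add \lnot Z, V.
((\lnot Z \land Z) \lor W): β-rule — branch into (\lnot Z \land Z)  //  W.
  branch 1 (add (\lnot Z \land Z)):
    (\lnot Z \land Z): α-rule — add \lnot Z, Z.
    × closes — contains both Z and \lnot Z.
  branch 2 (add W):
    \lnot (\lnot V \leftrightarrow \lnot (X \to Z)): β-rule — branch into \lnot V, \lnot \lnot (X \to Z)  //  \lnot \lnot V, \lnot (X \to Z).
      branch 2.1 (add \lnot V, \lnot \lnot (X \to Z)):
        × closes — contains both V and \lnot V.
      branch 2.2 (add \lnot \lnot V, \lnot (X \to Z)):
        \lnot (X \to Z): α-rule — add X, \lnot Z.
        × closes — contains both X and \lnot X.
All 3 branches close.
Every branch closed, so the premises entail the conclusion.

Yes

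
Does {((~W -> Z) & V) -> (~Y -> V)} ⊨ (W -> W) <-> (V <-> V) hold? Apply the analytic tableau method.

Yes

Initial set: {(((~W -> Z) & V) -> (~Y -> V)); ~((W -> W) <-> (V <-> V))}.
(((~W -> Z) & V) -> (~Y -> V)): β-rule — branch into ~((~W -> Z) & V)  //  (~Y -> V).
  branch 1 (add ~((~W -> Z) & V)):
    ~((W -> W) <-> (V <-> V)): β-rule — branch into (W -> W), ~(V <-> V)  //  ~(W -> W), (V <-> V).
      branch 1.1 (add (W -> W), ~(V <-> V)):
        ~((~W -> Z) & V): β-rule — branch into ~(~W -> Z)  //  ~V.
          branch 1.1.1 (add ~(~W -> Z)):
            ~(~W -> Z): α-rule — add ~W, ~Z.
            (W -> W): β-rule — branch into ~W  //  W.
              branch 1.1.1.1 (add ~W):
                ~(V <-> V): β-rule — branch into V, ~V  //  ~V, V.
                  branch 1.1.1.1.1 (add V, ~V):
                    × closes — contains both V and ~V.
                  branch 1.1.1.1.2 (add ~V, V):
                    × closes — contains both V and ~V.
              branch 1.1.1.2 (add W):
                × closes — contains both W and ~W.
          branch 1.1.2 (add ~V):
            (W -> W): β-rule — branch into ~W  //  W.
              branch 1.1.2.1 (add ~W):
                ~(V <-> V): β-rule — branch into V, ~V  //  ~V, V.
                  branch 1.1.2.1.1 (add V, ~V):
                    × closes — contains both V and ~V.
                  branch 1.1.2.1.2 (add ~V, V):
                    × closes — contains both V and ~V.
              branch 1.1.2.2 (add W):
                ~(V <-> V): β-rule — branch into V, ~V  //  ~V, V.
                  branch 1.1.2.2.1 (add V, ~V):
                    × closes — contains both V and ~V.
                  branch 1.1.2.2.2 (add ~V, V):
                    × closes — contains both V and ~V.
      branch 1.2 (add ~(W -> W), (V <-> V)):
        ~(W -> W): α-rule — add W, ~W.
        × closes — contains both W and ~W.
  branch 2 (add (~Y -> V)):
    ~((W -> W) <-> (V <-> V)): β-rule — branch into (W -> W), ~(V <-> V)  //  ~(W -> W), (V <-> V).
      branch 2.1 (add (W -> W), ~(V <-> V)):
        (~Y -> V): β-rule — branch into ~~Y  //  V.
          branch 2.1.1 (add ~~Y):
            (W -> W): β-rule — branch into ~W  //  W.
              branch 2.1.1.1 (add ~W):
                ~(V <-> V): β-rule — branch into V, ~V  //  ~V, V.
                  branch 2.1.1.1.1 (add V, ~V):
                    × closes — contains both V and ~V.
                  branch 2.1.1.1.2 (add ~V, V):
                    × closes — contains both V and ~V.
              branch 2.1.1.2 (add W):
                ~(V <-> V): β-rule — branch into V, ~V  //  ~V, V.
                  branch 2.1.1.2.1 (add V, ~V):
                    × closes — contains both V and ~V.
                  branch 2.1.1.2.2 (add ~V, V):
                    × closes — contains both V and ~V.
          branch 2.1.2 (add V):
            (W -> W): β-rule — branch into ~W  //  W.
              branch 2.1.2.1 (add ~W):
                ~(V <-> V): β-rule — branch into V, ~V  //  ~V, V.
                  branch 2.1.2.1.1 (add V, ~V):
                    × closes — contains both V and ~V.
                  branch 2.1.2.1.2 (add ~V, V):
                    × closes — contains both V and ~V.
              branch 2.1.2.2 (add W):
                ~(V <-> V): β-rule — branch into V, ~V  //  ~V, V.
                  branch 2.1.2.2.1 (add V, ~V):
                    × closes — contains both V and ~V.
                  branch 2.1.2.2.2 (add ~V, V):
                    × closes — contains both V and ~V.
      branch 2.2 (add ~(W -> W), (V <-> V)):
        ~(W -> W): α-rule — add W, ~W.
        × closes — contains both W and ~W.
All 17 branches close.
Every branch closed, so the premises entail the conclusion.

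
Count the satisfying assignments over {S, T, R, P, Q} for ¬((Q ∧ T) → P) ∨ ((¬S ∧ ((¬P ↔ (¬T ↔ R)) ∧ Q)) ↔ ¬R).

17

Initial set: {(¬((Q ∧ T) → P) ∨ ((¬S ∧ ((¬P ↔ (¬T ↔ R)) ∧ Q)) ↔ ¬R))}.
(¬((Q ∧ T) → P) ∨ ((¬S ∧ ((¬P ↔ (¬T ↔ R)) ∧ Q)) ↔ ¬R)): β-rule — branch into ¬((Q ∧ T) → P)  //  ((¬S ∧ ((¬P ↔ (¬T ↔ R)) ∧ Q)) ↔ ¬R).
  branch 1 (add ¬((Q ∧ T) → P)):
    ¬((Q ∧ T) → P): α-rule — add (Q ∧ T), ¬P.
    (Q ∧ T): α-rule — add Q, T.
    ○ open, literals {P=false, Q=true, T=true}.
  branch 2 (add ((¬S ∧ ((¬P ↔ (¬T ↔ R)) ∧ Q)) ↔ ¬R)):
    ((¬S ∧ ((¬P ↔ (¬T ↔ R)) ∧ Q)) ↔ ¬R): β-rule — branch into (¬S ∧ ((¬P ↔ (¬T ↔ R)) ∧ Q)), ¬R  //  ¬(¬S ∧ ((¬P ↔ (¬T ↔ R)) ∧ Q)), ¬¬R.
      branch 2.1 (add (¬S ∧ ((¬P ↔ (¬T ↔ R)) ∧ Q)), ¬R):
        (¬S ∧ ((¬P ↔ (¬T ↔ R)) ∧ Q)): α-rule — add ¬S, ((¬P ↔ (¬T ↔ R)) ∧ Q).
        ((¬P ↔ (¬T ↔ R)) ∧ Q): α-rule — add (¬P ↔ (¬T ↔ R)), Q.
        (¬P ↔ (¬T ↔ R)): β-rule — branch into ¬P, (¬T ↔ R)  //  ¬¬P, ¬(¬T ↔ R).
          branch 2.1.1 (add ¬P, (¬T ↔ R)):
            (¬T ↔ R): β-rule — branch into ¬T, R  //  ¬¬T, ¬R.
              branch 2.1.1.1 (add ¬T, R):
                × closes — contains both R and ¬R.
              branch 2.1.1.2 (add ¬¬T, ¬R):
                ○ open, literals {P=false, Q=true, R=false, S=false, T=true}.
          branch 2.1.2 (add ¬¬P, ¬(¬T ↔ R)):
            ¬(¬T ↔ R): β-rule — branch into ¬T, ¬R  //  ¬¬T, R.
              branch 2.1.2.1 (add ¬T, ¬R):
                ○ open, literals {P=true, Q=true, R=false, S=false, T=false}.
              branch 2.1.2.2 (add ¬¬T, R):
                × closes — contains both R and ¬R.
      branch 2.2 (add ¬(¬S ∧ ((¬P ↔ (¬T ↔ R)) ∧ Q)), ¬¬R):
        ¬(¬S ∧ ((¬P ↔ (¬T ↔ R)) ∧ Q)): β-rule — branch into ¬¬S  //  ¬((¬P ↔ (¬T ↔ R)) ∧ Q).
          branch 2.2.1 (add ¬¬S):
            ○ open, literals {R=true, S=true}.
          branch 2.2.2 (add ¬((¬P ↔ (¬T ↔ R)) ∧ Q)):
            ¬((¬P ↔ (¬T ↔ R)) ∧ Q): β-rule — branch into ¬(¬P ↔ (¬T ↔ R))  //  ¬Q.
              branch 2.2.2.1 (add ¬(¬P ↔ (¬T ↔ R))):
                ¬(¬P ↔ (¬T ↔ R)): β-rule — branch into ¬P, ¬(¬T ↔ R)  //  ¬¬P, (¬T ↔ R).
                  branch 2.2.2.1.1 (add ¬P, ¬(¬T ↔ R)):
                    ¬(¬T ↔ R): β-rule — branch into ¬T, ¬R  //  ¬¬T, R.
                      branch 2.2.2.1.1.1 (add ¬T, ¬R):
                        × closes — contains both R and ¬R.
                      branch 2.2.2.1.1.2 (add ¬¬T, R):
                        ○ open, literals {P=false, R=true, T=true}.
                  branch 2.2.2.1.2 (add ¬¬P, (¬T ↔ R)):
                    (¬T ↔ R): β-rule — branch into ¬T, R  //  ¬¬T, ¬R.
                      branch 2.2.2.1.2.1 (add ¬T, R):
                        ○ open, literals {P=true, R=true, T=false}.
                      branch 2.2.2.1.2.2 (add ¬¬T, ¬R):
                        × closes — contains both R and ¬R.
              branch 2.2.2.2 (add ¬Q):
                ○ open, literals {Q=false, R=true}.
4 branches closed, 7 open.
Each open branch fixes some atoms; the unmentioned ones are free. Counting distinct full assignments: branch {P=false, Q=true, T=true} (S, R) contributes 4 new; branch {P=false, Q=true, R=false, S=false, T=true} (none free) contributes 0 new; branch {P=true, Q=true, R=false, S=false, T=false} (none free) contributes 1 new; branch {R=true, S=true} (T, P, Q) contributes 7 new; branch {P=false, R=true, T=true} (S, Q) contributes 1 new; branch {P=true, R=true, T=false} (S, Q) contributes 2 new; branch {Q=false, R=true} (S, T, P) contributes 2 new. Total: 17.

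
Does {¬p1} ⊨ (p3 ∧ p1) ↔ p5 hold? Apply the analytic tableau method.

No

Initial set: {T ¬p1; F ((p3 ∧ p1) ↔ p5)}.
F ((p3 ∧ p1) ↔ p5): β-rule — branch into T (p3 ∧ p1), F p5  //  F (p3 ∧ p1), T p5.
  branch 1 (add T (p3 ∧ p1), F p5):
    T (p3 ∧ p1): α-rule — add T p3, T p1.
    × closes — contains both p1 and ¬p1.
  branch 2 (add F (p3 ∧ p1), T p5):
    F (p3 ∧ p1): β-rule — branch into F p3  //  F p1.
      branch 2.1 (add F p3):
        ○ open, literals {p1=false, p3=false, p5=true}.
      branch 2.2 (add F p1):
        ○ open, literals {p1=false, p5=true}.
1 branch closed, 2 open.
An open branch gives a countermodel: p1=false, p3=false, p5=true (unmentioned atoms arbitrary); the premises hold there but the conclusion fails.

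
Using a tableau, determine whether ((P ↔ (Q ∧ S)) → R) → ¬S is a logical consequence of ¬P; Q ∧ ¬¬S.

Initial set: {¬P; (Q ∧ ¬¬S); ¬(((P ↔ (Q ∧ S)) → R) → ¬S)}.
(Q ∧ ¬¬S): α-rule — add Q, ¬¬S.
¬(((P ↔ (Q ∧ S)) → R) → ¬S): α-rule — add ((P ↔ (Q ∧ S)) → R), ¬¬S.
¬¬S: drop double negation, giving S.
((P ↔ (Q ∧ S)) → R): β-rule — branch into ¬(P ↔ (Q ∧ S))  //  R.
  branch 1 (add ¬(P ↔ (Q ∧ S))):
    ¬(P ↔ (Q ∧ S)): β-rule — branch into P, ¬(Q ∧ S)  //  ¬P, (Q ∧ S).
      branch 1.1 (add P, ¬(Q ∧ S)):
        × closes — contains both P and ¬P.
      branch 1.2 (add ¬P, (Q ∧ S)):
        (Q ∧ S): α-rule — add Q, S.
        ○ open, literals {P=false, Q=true, S=true}.
  branch 2 (add R):
    ○ open, literals {P=false, Q=true, R=true, S=true}.
1 branch closed, 2 open.
An open branch gives a countermodel: P=false, Q=true, S=true (unmentioned atoms arbitrary); the premises hold there but the conclusion fails.

No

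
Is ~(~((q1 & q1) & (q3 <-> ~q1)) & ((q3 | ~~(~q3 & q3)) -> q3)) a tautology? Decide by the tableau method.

Assume the negation and expand:
Initial set: {~~(~((q1 & q1) & (q3 <-> ~q1)) & ((q3 | ~~(~q3 & q3)) -> q3))}.
~~(~((q1 & q1) & (q3 <-> ~q1)) & ((q3 | ~~(~q3 & q3)) -> q3)): α-rule — add ~((q1 & q1) & (q3 <-> ~q1)), ((q3 | ~~(~q3 & q3)) -> q3).
~((q1 & q1) & (q3 <-> ~q1)): β-rule — branch into ~(q1 & q1)  //  ~(q3 <-> ~q1).
  branch 1 (add ~(q1 & q1)):
    ((q3 | ~~(~q3 & q3)) -> q3): β-rule — branch into ~(q3 | ~~(~q3 & q3))  //  q3.
      branch 1.1 (add ~(q3 | ~~(~q3 & q3))):
        ~(q3 | ~~(~q3 & q3)): α-rule — add ~q3, ~~~(~q3 & q3).
        ~~~(~q3 & q3): drop double negation, giving ~(~q3 & q3).
        ~(q1 & q1): β-rule — branch into ~q1  //  ~q1.
          branch 1.1.1 (add ~q1):
            ~(~q3 & q3): β-rule — branch into ~~q3  //  ~q3.
              branch 1.1.1.1 (add ~~q3):
                × closes — contains both q3 and ~q3.
              branch 1.1.1.2 (add ~q3):
                ○ open, literals {q1=false, q3=false}.
          branch 1.1.2 (add ~q1):
            ~(~q3 & q3): β-rule — branch into ~~q3  //  ~q3.
              branch 1.1.2.1 (add ~~q3):
                × closes — contains both q3 and ~q3.
              branch 1.1.2.2 (add ~q3):
                ○ open, literals {q1=false, q3=false}.
      branch 1.2 (add q3):
        ~(q1 & q1): β-rule — branch into ~q1  //  ~q1.
          branch 1.2.1 (add ~q1):
            ○ open, literals {q1=false, q3=true}.
          branch 1.2.2 (add ~q1):
            ○ open, literals {q1=false, q3=true}.
  branch 2 (add ~(q3 <-> ~q1)):
    ((q3 | ~~(~q3 & q3)) -> q3): β-rule — branch into ~(q3 | ~~(~q3 & q3))  //  q3.
      branch 2.1 (add ~(q3 | ~~(~q3 & q3))):
        ~(q3 | ~~(~q3 & q3)): α-rule — add ~q3, ~~~(~q3 & q3).
        ~~~(~q3 & q3): drop double negation, giving ~(~q3 & q3).
        ~(q3 <-> ~q1): β-rule — branch into q3, ~~q1  //  ~q3, ~q1.
          branch 2.1.1 (add q3, ~~q1):
            × closes — contains both q3 and ~q3.
          branch 2.1.2 (add ~q3, ~q1):
            ~(~q3 & q3): β-rule — branch into ~~q3  //  ~q3.
              branch 2.1.2.1 (add ~~q3):
                × closes — contains both q3 and ~q3.
              branch 2.1.2.2 (add ~q3):
                ○ open, literals {q1=false, q3=false}.
      branch 2.2 (add q3):
        ~(q3 <-> ~q1): β-rule — branch into q3, ~~q1  //  ~q3, ~q1.
          branch 2.2.1 (add q3, ~~q1):
            ○ open, literals {q1=true, q3=true}.
          branch 2.2.2 (add ~q3, ~q1):
            × closes — contains both q3 and ~q3.
5 branches closed, 6 open.
An open branch gives a countermodel: q1=false, q3=false (unmentioned atoms arbitrary); under it the original formula is false.

Not valid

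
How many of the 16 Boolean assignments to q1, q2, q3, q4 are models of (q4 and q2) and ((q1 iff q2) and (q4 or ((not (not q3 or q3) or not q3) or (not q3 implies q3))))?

2

Initial set: {((q4 and q2) and ((q1 iff q2) and (q4 or ((not (not q3 or q3) or not q3) or (not q3 implies q3)))))}.
((q4 and q2) and ((q1 iff q2) and (q4 or ((not (not q3 or q3) or not q3) or (not q3 implies q3))))): α-rule — add (q4 and q2), ((q1 iff q2) and (q4 or ((not (not q3 or q3) or not q3) or (not q3 implies q3)))).
(q4 and q2): α-rule — add q4, q2.
((q1 iff q2) and (q4 or ((not (not q3 or q3) or not q3) or (not q3 implies q3)))): α-rule — add (q1 iff q2), (q4 or ((not (not q3 or q3) or not q3) or (not q3 implies q3))).
(q1 iff q2): β-rule — branch into q1, q2  //  not q1, not q2.
  branch 1 (add q1, q2):
    (q4 or ((not (not q3 or q3) or not q3) or (not q3 implies q3))): β-rule — branch into q4  //  ((not (not q3 or q3) or not q3) or (not q3 implies q3)).
      branch 1.1 (add q4):
        ○ open, literals {q1=1, q2=1, q4=1}.
      branch 1.2 (add ((not (not q3 or q3) or not q3) or (not q3 implies q3))):
        ((not (not q3 or q3) or not q3) or (not q3 implies q3)): β-rule — branch into (not (not q3 or q3) or not q3)  //  (not q3 implies q3).
          branch 1.2.1 (add (not (not q3 or q3) or not q3)):
            (not (not q3 or q3) or not q3): β-rule — branch into not (not q3 or q3)  //  not q3.
              branch 1.2.1.1 (add not (not q3 or q3)):
                not (not q3 or q3): α-rule — add not not q3, not q3.
                × closes — contains both q3 and not q3.
              branch 1.2.1.2 (add not q3):
                ○ open, literals {q1=1, q2=1, q3=0, q4=1}.
          branch 1.2.2 (add (not q3 implies q3)):
            (not q3 implies q3): β-rule — branch into not not q3  //  q3.
              branch 1.2.2.1 (add not not q3):
                ○ open, literals {q1=1, q2=1, q3=1, q4=1}.
              branch 1.2.2.2 (add q3):
                ○ open, literals {q1=1, q2=1, q3=1, q4=1}.
  branch 2 (add not q1, not q2):
    × closes — contains both q2 and not q2.
2 branches closed, 4 open.
Each open branch fixes some atoms; the unmentioned ones are free. Counting distinct full assignments: branch {q1=1, q2=1, q4=1} (q3) contributes 2 new; branch {q1=1, q2=1, q3=0, q4=1} (none free) contributes 0 new; branch {q1=1, q2=1, q3=1, q4=1} (none free) contributes 0 new; branch {q1=1, q2=1, q3=1, q4=1} (none free) contributes 0 new. Total: 2.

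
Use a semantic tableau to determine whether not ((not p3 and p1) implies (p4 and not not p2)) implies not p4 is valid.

Not valid

Assume the negation and expand:
Initial set: {not (not ((not p3 and p1) implies (p4 and not not p2)) implies not p4)}.
not (not ((not p3 and p1) implies (p4 and not not p2)) implies not p4): α-rule — add not ((not p3 and p1) implies (p4 and not not p2)), not not p4.
not ((not p3 and p1) implies (p4 and not not p2)): α-rule — add (not p3 and p1), not (p4 and not not p2).
(not p3 and p1): α-rule — add not p3, p1.
not (p4 and not not p2): β-rule — branch into not p4  //  not not not p2.
  branch 1 (add not p4):
    × closes — contains both p4 and not p4.
  branch 2 (add not not not p2):
    not not not p2: drop double negation, giving not p2.
    ○ open, literals {p1=T, p2=F, p3=F, p4=T}.
1 branch closed, 1 open.
An open branch gives a countermodel: p1=T, p2=F, p3=F, p4=T (unmentioned atoms arbitrary); under it the original formula is false.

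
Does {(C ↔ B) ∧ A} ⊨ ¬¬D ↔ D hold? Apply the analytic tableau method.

Yes

Initial set: {T ((C ↔ B) ∧ A); F (¬¬D ↔ D)}.
T ((C ↔ B) ∧ A): α-rule — add T (C ↔ B), T A.
F (¬¬D ↔ D): β-rule — branch into T ¬¬D, F D  //  F ¬¬D, T D.
  branch 1 (add T ¬¬D, F D):
    T ¬¬D: drop double negation, giving T D.
    × closes — contains both D and ¬D.
  branch 2 (add F ¬¬D, T D):
    F ¬¬D: drop double negation, giving F D.
    × closes — contains both D and ¬D.
All 2 branches close.
Every branch closed, so the premises entail the conclusion.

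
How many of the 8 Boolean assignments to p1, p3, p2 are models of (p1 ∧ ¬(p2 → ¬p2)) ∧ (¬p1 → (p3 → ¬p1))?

2

Initial set: {((p1 ∧ ¬(p2 → ¬p2)) ∧ (¬p1 → (p3 → ¬p1)))}.
((p1 ∧ ¬(p2 → ¬p2)) ∧ (¬p1 → (p3 → ¬p1))): α-rule — add (p1 ∧ ¬(p2 → ¬p2)), (¬p1 → (p3 → ¬p1)).
(p1 ∧ ¬(p2 → ¬p2)): α-rule — add p1, ¬(p2 → ¬p2).
¬(p2 → ¬p2): α-rule — add p2, ¬¬p2.
(¬p1 → (p3 → ¬p1)): β-rule — branch into ¬¬p1  //  (p3 → ¬p1).
  branch 1 (add ¬¬p1):
    ○ open, literals {p1=true, p2=true}.
  branch 2 (add (p3 → ¬p1)):
    (p3 → ¬p1): β-rule — branch into ¬p3  //  ¬p1.
      branch 2.1 (add ¬p3):
        ○ open, literals {p1=true, p2=true, p3=false}.
      branch 2.2 (add ¬p1):
        × closes — contains both p1 and ¬p1.
1 branch closed, 2 open.
Each open branch fixes some atoms; the unmentioned ones are free. Counting distinct full assignments: branch {p1=true, p2=true} (p3) contributes 2 new; branch {p1=true, p2=true, p3=false} (none free) contributes 0 new. Total: 2.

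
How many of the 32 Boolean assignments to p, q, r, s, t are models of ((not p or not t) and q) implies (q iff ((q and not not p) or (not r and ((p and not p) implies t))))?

Initial set: {(((not p or not t) and q) implies (q iff ((q and not not p) or (not r and ((p and not p) implies t)))))}.
(((not p or not t) and q) implies (q iff ((q and not not p) or (not r and ((p and not p) implies t))))): β-rule — branch into not ((not p or not t) and q)  //  (q iff ((q and not not p) or (not r and ((p and not p) implies t)))).
  branch 1 (add not ((not p or not t) and q)):
    not ((not p or not t) and q): β-rule — branch into not (not p or not t)  //  not q.
      branch 1.1 (add not (not p or not t)):
        not (not p or not t): α-rule — add not not p, not not t.
        ○ open, literals {p=T, t=T}.
      branch 1.2 (add not q):
        ○ open, literals {q=F}.
  branch 2 (add (q iff ((q and not not p) or (not r and ((p and not p) implies t))))):
    (q iff ((q and not not p) or (not r and ((p and not p) implies t)))): β-rule — branch into q, ((q and not not p) or (not r and ((p and not p) implies t)))  //  not q, not ((q and not not p) or (not r and ((p and not p) implies t))).
      branch 2.1 (add q, ((q and not not p) or (not r and ((p and not p) implies t)))):
        ((q and not not p) or (not r and ((p and not p) implies t))): β-rule — branch into (q and not not p)  //  (not r and ((p and not p) implies t)).
          branch 2.1.1 (add (q and not not p)):
            (q and not not p): α-rule — add q, not not p.
            not not p: drop double negation, giving p.
            ○ open, literals {p=T, q=T}.
          branch 2.1.2 (add (not r and ((p and not p) implies t))):
            (not r and ((p and not p) implies t)): α-rule — add not r, ((p and not p) implies t).
            ((p and not p) implies t): β-rule — branch into not (p and not p)  //  t.
              branch 2.1.2.1 (add not (p and not p)):
                not (p and not p): β-rule — branch into not p  //  not not p.
                  branch 2.1.2.1.1 (add not p):
                    ○ open, literals {p=F, q=T, r=F}.
                  branch 2.1.2.1.2 (add not not p):
                    ○ open, literals {p=T, q=T, r=F}.
              branch 2.1.2.2 (add t):
                ○ open, literals {q=T, r=F, t=T}.
      branch 2.2 (add not q, not ((q and not not p) or (not r and ((p and not p) implies t)))):
        not ((q and not not p) or (not r and ((p and not p) implies t))): α-rule — add not (q and not not p), not (not r and ((p and not p) implies t)).
        not (q and not not p): β-rule — branch into not q  //  not not not p.
          branch 2.2.1 (add not q):
            not (not r and ((p and not p) implies t)): β-rule — branch into not not r  //  not ((p and not p) implies t).
              branch 2.2.1.1 (add not not r):
                ○ open, literals {q=F, r=T}.
              branch 2.2.1.2 (add not ((p and not p) implies t)):
                not ((p and not p) implies t): α-rule — add (p and not p), not t.
                (p and not p): α-rule — add p, not p.
                × closes — contains both p and not p.
          branch 2.2.2 (add not not not p):
            not not not p: drop double negation, giving not p.
            not (not r and ((p and not p) implies t)): β-rule — branch into not not r  //  not ((p and not p) implies t).
              branch 2.2.2.1 (add not not r):
                ○ open, literals {p=F, q=F, r=T}.
              branch 2.2.2.2 (add not ((p and not p) implies t)):
                not ((p and not p) implies t): α-rule — add (p and not p), not t.
                (p and not p): α-rule — add p, not p.
                × closes — contains both p and not p.
2 branches closed, 8 open.
Each open branch fixes some atoms; the unmentioned ones are free. Counting distinct full assignments: branch {p=T, t=T} (q, r, s) contributes 8 new; branch {q=F} (p, r, s, t) contributes 12 new; branch {p=T, q=T} (r, s, t) contributes 4 new; branch {p=F, q=T, r=F} (s, t) contributes 4 new; branch {p=T, q=T, r=F} (s, t) contributes 0 new; branch {q=T, r=F, t=T} (p, s) contributes 0 new; branch {q=F, r=T} (p, s, t) contributes 0 new; branch {p=F, q=F, r=T} (s, t) contributes 0 new. Total: 28.

28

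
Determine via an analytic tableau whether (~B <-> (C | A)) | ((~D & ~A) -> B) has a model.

Satisfiable

Initial set: {((~B <-> (C | A)) | ((~D & ~A) -> B))}.
((~B <-> (C | A)) | ((~D & ~A) -> B)): β-rule — branch into (~B <-> (C | A))  //  ((~D & ~A) -> B).
  branch 1 (add (~B <-> (C | A))):
    (~B <-> (C | A)): β-rule — branch into ~B, (C | A)  //  ~~B, ~(C | A).
      branch 1.1 (add ~B, (C | A)):
        (C | A): β-rule — branch into C  //  A.
          branch 1.1.1 (add C):
            ○ open, literals {B=0, C=1}.
          branch 1.1.2 (add A):
            ○ open, literals {A=1, B=0}.
      branch 1.2 (add ~~B, ~(C | A)):
        ~(C | A): α-rule — add ~C, ~A.
        ○ open, literals {A=0, B=1, C=0}.
  branch 2 (add ((~D & ~A) -> B)):
    ((~D & ~A) -> B): β-rule — branch into ~(~D & ~A)  //  B.
      branch 2.1 (add ~(~D & ~A)):
        ~(~D & ~A): β-rule — branch into ~~D  //  ~~A.
          branch 2.1.1 (add ~~D):
            ○ open, literals {D=1}.
          branch 2.1.2 (add ~~A):
            ○ open, literals {A=1}.
      branch 2.2 (add B):
        ○ open, literals {B=1}.
0 branches closed, 6 open.
An open branch gives a satisfying assignment: B=0, C=1.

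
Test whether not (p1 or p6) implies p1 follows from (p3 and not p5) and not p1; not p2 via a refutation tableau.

No

Initial set: {T ((p3 and not p5) and not p1); T not p2; F (not (p1 or p6) implies p1)}.
T ((p3 and not p5) and not p1): α-rule — add T (p3 and not p5), T not p1.
F (not (p1 or p6) implies p1): α-rule — add T not (p1 or p6), F p1.
T (p3 and not p5): α-rule — add T p3, T not p5.
T not (p1 or p6): α-rule — add F p1, F p6.
○ open, literals {p1=F, p2=F, p3=T, p5=F, p6=F}.
0 branches closed, 1 open.
An open branch gives a countermodel: p1=F, p2=F, p3=T, p5=F, p6=F (unmentioned atoms arbitrary); the premises hold there but the conclusion fails.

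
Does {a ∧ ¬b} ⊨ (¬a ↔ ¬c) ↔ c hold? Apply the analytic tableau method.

Yes

Initial set: {(a ∧ ¬b); ¬((¬a ↔ ¬c) ↔ c)}.
(a ∧ ¬b): α-rule — add a, ¬b.
¬((¬a ↔ ¬c) ↔ c): β-rule — branch into (¬a ↔ ¬c), ¬c  //  ¬(¬a ↔ ¬c), c.
  branch 1 (add (¬a ↔ ¬c), ¬c):
    (¬a ↔ ¬c): β-rule — branch into ¬a, ¬c  //  ¬¬a, ¬¬c.
      branch 1.1 (add ¬a, ¬c):
        × closes — contains both a and ¬a.
      branch 1.2 (add ¬¬a, ¬¬c):
        × closes — contains both c and ¬c.
  branch 2 (add ¬(¬a ↔ ¬c), c):
    ¬(¬a ↔ ¬c): β-rule — branch into ¬a, ¬¬c  //  ¬¬a, ¬c.
      branch 2.1 (add ¬a, ¬¬c):
        × closes — contains both a and ¬a.
      branch 2.2 (add ¬¬a, ¬c):
        × closes — contains both c and ¬c.
All 4 branches close.
Every branch closed, so the premises entail the conclusion.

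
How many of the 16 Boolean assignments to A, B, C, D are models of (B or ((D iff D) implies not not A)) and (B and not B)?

0

Initial set: {((B or ((D iff D) implies not not A)) and (B and not B))}.
((B or ((D iff D) implies not not A)) and (B and not B)): α-rule — add (B or ((D iff D) implies not not A)), (B and not B).
(B and not B): α-rule — add B, not B.
× closes — contains both B and not B.
All 1 branch closes.
No open branches: the formula has 0 satisfying assignments.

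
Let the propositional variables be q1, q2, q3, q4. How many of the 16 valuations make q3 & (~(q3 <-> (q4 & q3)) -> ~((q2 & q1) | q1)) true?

Initial set: {(q3 & (~(q3 <-> (q4 & q3)) -> ~((q2 & q1) | q1)))}.
(q3 & (~(q3 <-> (q4 & q3)) -> ~((q2 & q1) | q1))): α-rule — add q3, (~(q3 <-> (q4 & q3)) -> ~((q2 & q1) | q1)).
(~(q3 <-> (q4 & q3)) -> ~((q2 & q1) | q1)): β-rule — branch into ~~(q3 <-> (q4 & q3))  //  ~((q2 & q1) | q1).
  branch 1 (add ~~(q3 <-> (q4 & q3))):
    ~~(q3 <-> (q4 & q3)): β-rule — branch into q3, (q4 & q3)  //  ~q3, ~(q4 & q3).
      branch 1.1 (add q3, (q4 & q3)):
        (q4 & q3): α-rule — add q4, q3.
        ○ open, literals {q3=T, q4=T}.
      branch 1.2 (add ~q3, ~(q4 & q3)):
        × closes — contains both q3 and ~q3.
  branch 2 (add ~((q2 & q1) | q1)):
    ~((q2 & q1) | q1): α-rule — add ~(q2 & q1), ~q1.
    ~(q2 & q1): β-rule — branch into ~q2  //  ~q1.
      branch 2.1 (add ~q2):
        ○ open, literals {q1=F, q2=F, q3=T}.
      branch 2.2 (add ~q1):
        ○ open, literals {q1=F, q3=T}.
1 branch closed, 3 open.
Each open branch fixes some atoms; the unmentioned ones are free. Counting distinct full assignments: branch {q3=T, q4=T} (q1, q2) contributes 4 new; branch {q1=F, q2=F, q3=T} (q4) contributes 1 new; branch {q1=F, q3=T} (q2, q4) contributes 1 new. Total: 6.

6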